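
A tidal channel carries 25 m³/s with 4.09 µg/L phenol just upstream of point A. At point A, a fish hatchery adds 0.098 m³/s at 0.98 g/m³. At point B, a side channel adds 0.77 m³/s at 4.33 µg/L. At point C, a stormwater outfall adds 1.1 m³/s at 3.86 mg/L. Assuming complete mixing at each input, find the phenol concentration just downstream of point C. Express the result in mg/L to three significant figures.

4.09 µg/L = 0.00409 mg/L.
After input A: C = (25·0.00409 + 0.098·0.98) / 25.1 = 0.007901 mg/L.
4.33 µg/L = 0.00433 mg/L.
After input B: C = (25.1·0.007901 + 0.77·0.00433) / 25.87 = 0.007794 mg/L.
After input C: C = (25.87·0.007794 + 1.1·3.86) / 26.97 = 0.1649 mg/L.

0.165 mg/L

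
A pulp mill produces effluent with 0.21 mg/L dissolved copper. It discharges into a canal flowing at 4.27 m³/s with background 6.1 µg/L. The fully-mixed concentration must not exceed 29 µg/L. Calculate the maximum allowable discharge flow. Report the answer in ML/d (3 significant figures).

46.7 ML/d

6.1 µg/L = 0.0061 mg/L.
29 µg/L = 0.029 mg/L.
Mass balance at complete mixing: C_std·(Q_w + Q_r) = Q_w·C_e + Q_r·C_b.
Rearranging, Q_w = Q_r·(C_std − C_b)/(C_e − C_std) = 4.27·(0.029 − 0.0061) / (0.21 − 0.029) = 0.5402 m³/s.
= 46.68 ML/d.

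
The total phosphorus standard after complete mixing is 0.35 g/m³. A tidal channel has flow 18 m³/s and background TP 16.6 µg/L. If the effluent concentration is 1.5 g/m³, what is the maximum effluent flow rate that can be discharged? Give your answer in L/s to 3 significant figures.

5220 L/s

16.6 µg/L = 0.0166 mg/L.
Mass balance at complete mixing: C_std·(Q_w + Q_r) = Q_w·C_e + Q_r·C_b.
Rearranging, Q_w = Q_r·(C_std − C_b)/(C_e − C_std) = 18·(0.35 − 0.0166) / (1.5 − 0.35) = 5.218 m³/s.
= 5218 L/s.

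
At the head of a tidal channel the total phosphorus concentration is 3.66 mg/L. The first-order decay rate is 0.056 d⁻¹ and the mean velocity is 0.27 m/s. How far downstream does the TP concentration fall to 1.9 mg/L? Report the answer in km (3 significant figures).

273 km

From C = C₀·e^(−kt), t = ln(C₀/C)/k = ln(3.66/1.9)/0.056 = 0.6556/0.056 = 11.71 d.
Distance = v·t = 0.27 m/s × 1.012e+06 s = 2.731e+05 m = 273.1 km.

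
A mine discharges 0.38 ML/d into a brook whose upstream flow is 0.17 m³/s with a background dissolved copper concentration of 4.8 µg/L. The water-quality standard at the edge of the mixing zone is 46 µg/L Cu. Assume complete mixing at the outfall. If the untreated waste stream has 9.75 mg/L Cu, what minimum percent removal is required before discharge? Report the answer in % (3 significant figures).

83.2 %

0.38 ML/d = 0.004398 m³/s.
4.8 µg/L = 0.0048 mg/L.
46 µg/L = 0.046 mg/L.
Mass balance: 0.046·0.1744 = 0.004398·Cₑ + 0.17·0.0048.
Cₑ = (0.008022 − 0.000816) / 0.004398 = 1.638 mg/L.
Required removal = 1 − 1.638/9.75 = 83.19 %.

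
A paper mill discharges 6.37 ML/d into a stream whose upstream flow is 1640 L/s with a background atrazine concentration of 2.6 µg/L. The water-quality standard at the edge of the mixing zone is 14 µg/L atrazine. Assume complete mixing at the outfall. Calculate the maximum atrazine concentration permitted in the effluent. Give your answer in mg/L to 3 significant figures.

0.268 mg/L

6.37 ML/d = 0.07373 m³/s.
1640 L/s = 1.64 m³/s.
2.6 µg/L = 0.0026 mg/L.
14 µg/L = 0.014 mg/L.
Mass balance: 0.014·1.714 = 0.07373·Cₑ + 1.64·0.0026.
Cₑ = (0.02399 − 0.004264) / 0.07373 = 0.2676 mg/L.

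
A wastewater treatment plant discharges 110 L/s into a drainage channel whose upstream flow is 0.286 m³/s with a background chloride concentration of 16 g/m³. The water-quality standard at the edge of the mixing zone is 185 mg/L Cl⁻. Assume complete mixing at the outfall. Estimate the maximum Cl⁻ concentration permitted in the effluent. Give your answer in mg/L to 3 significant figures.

110 L/s = 0.11 m³/s.
Mass balance: 185·0.396 = 0.11·Cₑ + 0.286·16.
Cₑ = (73.26 − 4.576) / 0.11 = 624.4 mg/L.

624 mg/L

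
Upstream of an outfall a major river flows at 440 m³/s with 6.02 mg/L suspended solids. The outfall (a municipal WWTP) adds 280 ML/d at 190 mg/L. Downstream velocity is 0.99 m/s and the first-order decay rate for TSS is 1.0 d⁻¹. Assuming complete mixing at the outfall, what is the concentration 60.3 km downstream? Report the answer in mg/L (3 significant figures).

280 ML/d = 3.241 m³/s.
After complete mixing, C₀ = (3.241·190 + 440·6.02) / 443.2 = 7.365 mg/L.
Travel time t = 6.03e+04 m / 0.99 m/s = 6.091e+04 s = 0.705 d.
C = 7.365·exp(−1.0·0.705) = 7.365·0.4941 = 3.639 mg/L.

3.64 mg/L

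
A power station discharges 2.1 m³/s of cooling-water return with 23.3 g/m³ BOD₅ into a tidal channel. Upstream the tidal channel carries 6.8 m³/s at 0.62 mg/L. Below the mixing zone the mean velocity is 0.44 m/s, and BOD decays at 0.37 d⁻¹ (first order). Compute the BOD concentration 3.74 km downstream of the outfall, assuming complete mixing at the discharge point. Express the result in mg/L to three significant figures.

5.76 mg/L

After complete mixing, C₀ = (2.1·23.3 + 6.8·0.62) / 8.9 = 5.971 mg/L.
Travel time t = 3740 m / 0.44 m/s = 8500 s = 0.09838 d.
C = 5.971·exp(−0.37·0.09838) = 5.971·0.9643 = 5.758 mg/L.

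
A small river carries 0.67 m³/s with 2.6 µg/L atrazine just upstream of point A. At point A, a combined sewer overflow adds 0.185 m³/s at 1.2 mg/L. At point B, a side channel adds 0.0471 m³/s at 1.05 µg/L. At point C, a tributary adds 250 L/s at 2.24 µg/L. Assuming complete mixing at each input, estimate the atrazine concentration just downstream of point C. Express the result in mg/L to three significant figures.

0.195 mg/L

2.6 µg/L = 0.0026 mg/L.
After input A: C = (0.67·0.0026 + 0.185·1.2) / 0.855 = 0.2617 mg/L.
1.05 µg/L = 0.00105 mg/L.
After input B: C = (0.855·0.2617 + 0.0471·0.00105) / 0.9021 = 0.2481 mg/L.
250 L/s = 0.25 m³/s.
2.24 µg/L = 0.00224 mg/L.
After input C: C = (0.9021·0.2481 + 0.25·0.00224) / 1.152 = 0.1947 mg/L.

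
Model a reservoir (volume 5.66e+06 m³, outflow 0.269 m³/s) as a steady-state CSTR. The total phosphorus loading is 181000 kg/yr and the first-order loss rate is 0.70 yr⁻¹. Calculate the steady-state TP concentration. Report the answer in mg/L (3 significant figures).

14.5 mg/L

Outflow Q = 0.269 m³/s × 3.156e+07 s/yr = 8.489e+06 m³/yr.
Steady-state CSTR mass balance: W = Q·C + k·V·C, so C = W/(Q + kV).
Q + kV = 8.489e+06 + 0.70·5.66e+06 = 1.245e+07 m³/yr.
C = 181000/1.245e+07 = 0.01454 kg/m³ = 14.54 mg/L.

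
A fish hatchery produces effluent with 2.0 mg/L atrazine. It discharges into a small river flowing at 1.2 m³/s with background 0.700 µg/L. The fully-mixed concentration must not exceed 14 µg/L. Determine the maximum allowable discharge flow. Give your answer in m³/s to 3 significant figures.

0.00804 m³/s

0.700 µg/L = 0.0007 mg/L.
14 µg/L = 0.014 mg/L.
Mass balance at complete mixing: C_std·(Q_w + Q_r) = Q_w·C_e + Q_r·C_b.
Rearranging, Q_w = Q_r·(C_std − C_b)/(C_e − C_std) = 1.2·(0.014 − 0.0007) / (2 − 0.014) = 0.008036 m³/s.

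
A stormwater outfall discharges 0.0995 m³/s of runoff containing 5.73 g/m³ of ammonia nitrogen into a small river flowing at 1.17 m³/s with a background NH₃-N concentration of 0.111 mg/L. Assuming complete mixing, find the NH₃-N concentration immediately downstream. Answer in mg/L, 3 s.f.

0.551 mg/L

Conservation of mass across the mixing zone: C = (0.0995·5.73 + 1.17·0.111) / (0.0995 + 1.17) = 0.7/1.269 = 0.5514 mg/L.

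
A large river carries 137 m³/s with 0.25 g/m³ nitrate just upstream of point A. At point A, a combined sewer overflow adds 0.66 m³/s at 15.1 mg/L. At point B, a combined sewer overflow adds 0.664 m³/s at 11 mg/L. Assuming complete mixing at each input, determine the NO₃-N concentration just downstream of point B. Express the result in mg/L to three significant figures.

After input A: C = (137·0.25 + 0.66·15.1) / 137.7 = 0.3212 mg/L.
After input B: C = (137.7·0.3212 + 0.664·11) / 138.3 = 0.3725 mg/L.

0.372 mg/L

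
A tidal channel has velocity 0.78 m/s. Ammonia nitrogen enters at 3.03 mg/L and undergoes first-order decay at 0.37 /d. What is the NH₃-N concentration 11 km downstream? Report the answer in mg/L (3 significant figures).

2.85 mg/L

Travel time t = 11 km / 0.78 m/s = 1.1e+04/0.78 = 1.41e+04 s = 0.1632 d.
First-order decay: C = 3.03·exp(−0.37·0.1632) = 3.03·0.9414 = 2.852 mg/L.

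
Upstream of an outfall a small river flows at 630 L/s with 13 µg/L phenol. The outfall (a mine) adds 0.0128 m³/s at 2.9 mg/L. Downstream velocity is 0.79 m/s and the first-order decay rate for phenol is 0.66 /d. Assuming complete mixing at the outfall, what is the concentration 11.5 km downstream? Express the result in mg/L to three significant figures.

630 L/s = 0.63 m³/s.
13 µg/L = 0.013 mg/L.
After complete mixing, C₀ = (0.0128·2.9 + 0.63·0.013) / 0.6428 = 0.07049 mg/L.
Travel time t = 1.15e+04 m / 0.79 m/s = 1.456e+04 s = 0.1685 d.
C = 0.07049·exp(−0.66·0.1685) = 0.07049·0.8948 = 0.06307 mg/L.

0.0631 mg/L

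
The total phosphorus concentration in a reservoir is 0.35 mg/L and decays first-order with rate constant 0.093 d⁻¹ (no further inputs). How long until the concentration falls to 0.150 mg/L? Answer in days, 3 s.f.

9.11 d

t = ln(C₀/C)/k = ln(0.35/0.150)/0.093 = 0.8473/0.093 = 9.111 d.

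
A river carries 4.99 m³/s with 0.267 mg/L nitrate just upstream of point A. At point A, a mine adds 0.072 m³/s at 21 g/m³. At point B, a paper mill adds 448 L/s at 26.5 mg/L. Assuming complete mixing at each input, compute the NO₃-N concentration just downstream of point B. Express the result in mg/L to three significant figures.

After input A: C = (4.99·0.267 + 0.072·21) / 5.062 = 0.5619 mg/L.
448 L/s = 0.448 m³/s.
After input B: C = (5.062·0.5619 + 0.448·26.5) / 5.51 = 2.671 mg/L.

2.67 mg/L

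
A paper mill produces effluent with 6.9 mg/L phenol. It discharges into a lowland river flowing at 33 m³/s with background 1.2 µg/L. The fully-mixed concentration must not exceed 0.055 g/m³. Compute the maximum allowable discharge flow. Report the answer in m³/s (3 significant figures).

1.2 µg/L = 0.0012 mg/L.
Mass balance at complete mixing: C_std·(Q_w + Q_r) = Q_w·C_e + Q_r·C_b.
Rearranging, Q_w = Q_r·(C_std − C_b)/(C_e − C_std) = 33·(0.055 − 0.0012) / (6.9 − 0.055) = 0.2594 m³/s.

0.259 m³/s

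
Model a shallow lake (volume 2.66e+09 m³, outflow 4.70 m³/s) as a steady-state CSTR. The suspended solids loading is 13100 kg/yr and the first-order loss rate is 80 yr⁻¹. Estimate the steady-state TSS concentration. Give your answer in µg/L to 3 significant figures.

0.0615 µg/L

Outflow Q = 4.70 m³/s × 3.156e+07 s/yr = 1.483e+08 m³/yr.
Steady-state CSTR mass balance: W = Q·C + k·V·C, so C = W/(Q + kV).
Q + kV = 1.483e+08 + 80·2.66e+09 = 2.129e+11 m³/yr.
C = 13100/2.129e+11 = 6.152e-08 kg/m³ = 6.152e-05 mg/L = 0.06152 µg/L.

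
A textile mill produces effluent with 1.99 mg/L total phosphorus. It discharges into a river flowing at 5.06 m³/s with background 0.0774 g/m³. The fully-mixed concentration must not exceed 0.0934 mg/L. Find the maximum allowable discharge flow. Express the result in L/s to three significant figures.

Mass balance at complete mixing: C_std·(Q_w + Q_r) = Q_w·C_e + Q_r·C_b.
Rearranging, Q_w = Q_r·(C_std − C_b)/(C_e − C_std) = 5.06·(0.0934 − 0.0774) / (1.99 − 0.0934) = 0.04269 m³/s.
= 42.69 L/s.

42.7 L/s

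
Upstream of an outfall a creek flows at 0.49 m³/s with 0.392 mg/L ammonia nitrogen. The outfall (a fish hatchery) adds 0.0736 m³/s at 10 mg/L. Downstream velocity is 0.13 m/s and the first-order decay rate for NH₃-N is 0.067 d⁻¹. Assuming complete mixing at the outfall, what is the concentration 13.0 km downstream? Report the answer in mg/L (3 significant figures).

1.52 mg/L

After complete mixing, C₀ = (0.0736·10 + 0.49·0.392) / 0.5636 = 1.647 mg/L.
Travel time t = 1.3e+04 m / 0.13 m/s = 1e+05 s = 1.157 d.
C = 1.647·exp(−0.067·1.157) = 1.647·0.9254 = 1.524 mg/L.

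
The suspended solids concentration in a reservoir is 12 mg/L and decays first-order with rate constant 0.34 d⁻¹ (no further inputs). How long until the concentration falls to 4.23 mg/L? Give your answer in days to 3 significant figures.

t = ln(C₀/C)/k = ln(12/4.23)/0.34 = 1.043/0.34 = 3.067 d.

3.07 d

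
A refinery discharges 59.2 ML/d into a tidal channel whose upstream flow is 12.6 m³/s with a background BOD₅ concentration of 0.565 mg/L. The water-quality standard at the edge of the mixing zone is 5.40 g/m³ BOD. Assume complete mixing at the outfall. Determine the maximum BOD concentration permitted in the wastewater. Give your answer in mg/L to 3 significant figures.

94.3 mg/L

59.2 ML/d = 0.6852 m³/s.
Mass balance: 5.4·13.29 = 0.6852·Cₑ + 12.6·0.565.
Cₑ = (71.74 − 7.119) / 0.6852 = 94.31 mg/L.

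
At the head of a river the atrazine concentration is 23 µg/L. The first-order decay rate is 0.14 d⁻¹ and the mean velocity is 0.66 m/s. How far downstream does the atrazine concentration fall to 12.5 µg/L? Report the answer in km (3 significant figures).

From C = C₀·e^(−kt), t = ln(C₀/C)/k = ln(23/12.5)/0.14 = 0.6098/0.14 = 4.355 d.
Distance = v·t = 0.66 m/s × 3.763e+05 s = 2.484e+05 m = 248.4 km.

248 km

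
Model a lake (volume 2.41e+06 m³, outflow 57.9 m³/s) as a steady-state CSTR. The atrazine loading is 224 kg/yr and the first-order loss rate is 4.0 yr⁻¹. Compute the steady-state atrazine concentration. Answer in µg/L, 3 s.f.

0.122 µg/L

Outflow Q = 57.9 m³/s × 3.156e+07 s/yr = 1.827e+09 m³/yr.
Steady-state CSTR mass balance: W = Q·C + k·V·C, so C = W/(Q + kV).
Q + kV = 1.827e+09 + 4.0·2.41e+06 = 1.837e+09 m³/yr.
C = 224/1.837e+09 = 1.219e-07 kg/m³ = 0.0001219 mg/L = 0.1219 µg/L.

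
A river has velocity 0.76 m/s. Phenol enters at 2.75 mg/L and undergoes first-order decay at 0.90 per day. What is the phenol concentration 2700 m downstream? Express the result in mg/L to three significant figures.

Travel time t = 2700 m / 0.76 m/s = 2700/0.76 = 3553 s = 0.04112 d.
First-order decay: C = 2.75·exp(−0.90·0.04112) = 2.75·0.9637 = 2.65 mg/L.

2.65 mg/L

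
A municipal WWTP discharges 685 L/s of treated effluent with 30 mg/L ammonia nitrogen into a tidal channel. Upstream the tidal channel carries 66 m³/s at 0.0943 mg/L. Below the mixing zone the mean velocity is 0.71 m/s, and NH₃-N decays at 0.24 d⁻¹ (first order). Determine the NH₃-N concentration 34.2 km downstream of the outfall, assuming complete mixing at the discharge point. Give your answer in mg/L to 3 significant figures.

0.351 mg/L

685 L/s = 0.685 m³/s.
After complete mixing, C₀ = (0.685·30 + 66·0.0943) / 66.69 = 0.4015 mg/L.
Travel time t = 3.42e+04 m / 0.71 m/s = 4.817e+04 s = 0.5575 d.
C = 0.4015·exp(−0.24·0.5575) = 0.4015·0.8748 = 0.3512 mg/L.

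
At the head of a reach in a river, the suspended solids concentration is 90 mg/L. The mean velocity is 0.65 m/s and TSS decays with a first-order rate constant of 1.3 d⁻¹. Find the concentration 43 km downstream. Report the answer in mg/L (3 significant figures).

Travel time t = 43 km / 0.65 m/s = 4.3e+04/0.65 = 6.615e+04 s = 0.7657 d.
First-order decay: C = 90·exp(−1.3·0.7657) = 90·0.3696 = 33.26 mg/L.

33.3 mg/L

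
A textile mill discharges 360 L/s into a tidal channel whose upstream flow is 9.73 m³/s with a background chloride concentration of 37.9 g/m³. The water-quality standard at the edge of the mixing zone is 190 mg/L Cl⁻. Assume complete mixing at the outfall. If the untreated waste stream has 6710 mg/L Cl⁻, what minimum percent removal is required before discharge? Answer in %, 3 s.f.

35.9 %

360 L/s = 0.36 m³/s.
Mass balance: 190·10.09 = 0.36·Cₑ + 9.73·37.9.
Cₑ = (1917 − 368.8) / 0.36 = 4301 mg/L.
Required removal = 1 − 4301/6710 = 35.9 %.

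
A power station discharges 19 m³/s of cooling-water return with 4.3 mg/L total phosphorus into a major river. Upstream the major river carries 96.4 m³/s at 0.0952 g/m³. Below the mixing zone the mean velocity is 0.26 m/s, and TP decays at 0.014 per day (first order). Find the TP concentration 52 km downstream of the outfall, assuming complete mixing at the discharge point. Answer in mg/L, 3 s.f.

After complete mixing, C₀ = (19·4.3 + 96.4·0.0952) / 115.4 = 0.7875 mg/L.
Travel time t = 5.2e+04 m / 0.26 m/s = 2e+05 s = 2.315 d.
C = 0.7875·exp(−0.014·2.315) = 0.7875·0.9681 = 0.7624 mg/L.

0.762 mg/L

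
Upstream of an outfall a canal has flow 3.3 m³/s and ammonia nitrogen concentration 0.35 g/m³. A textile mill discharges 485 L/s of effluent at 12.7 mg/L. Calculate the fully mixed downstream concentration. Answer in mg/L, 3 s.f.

485 L/s = 0.485 m³/s.
By mass balance at complete mixing, C = (0.485·12.7 + 3.3·0.35) / (0.485 + 3.3) = 7.314/3.785 = 1.932 mg/L.

1.93 mg/L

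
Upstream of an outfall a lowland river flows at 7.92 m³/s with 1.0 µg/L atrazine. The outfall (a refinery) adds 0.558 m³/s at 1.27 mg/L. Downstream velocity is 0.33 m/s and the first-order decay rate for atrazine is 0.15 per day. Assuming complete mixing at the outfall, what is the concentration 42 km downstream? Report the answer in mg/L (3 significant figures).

1.0 µg/L = 0.001 mg/L.
After complete mixing, C₀ = (0.558·1.27 + 7.92·0.001) / 8.478 = 0.08452 mg/L.
Travel time t = 4.2e+04 m / 0.33 m/s = 1.273e+05 s = 1.473 d.
C = 0.08452·exp(−0.15·1.473) = 0.08452·0.8017 = 0.06777 mg/L.

0.0678 mg/L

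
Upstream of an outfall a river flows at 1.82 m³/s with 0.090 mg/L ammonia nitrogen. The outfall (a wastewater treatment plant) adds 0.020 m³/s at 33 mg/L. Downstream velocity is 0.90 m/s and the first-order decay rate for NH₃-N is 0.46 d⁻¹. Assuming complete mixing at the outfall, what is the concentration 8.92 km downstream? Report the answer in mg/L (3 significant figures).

0.425 mg/L

After complete mixing, C₀ = (0.02·33 + 1.82·0.09) / 1.84 = 0.4477 mg/L.
Travel time t = 8920 m / 0.90 m/s = 9911 s = 0.1147 d.
C = 0.4477·exp(−0.46·0.1147) = 0.4477·0.9486 = 0.4247 mg/L.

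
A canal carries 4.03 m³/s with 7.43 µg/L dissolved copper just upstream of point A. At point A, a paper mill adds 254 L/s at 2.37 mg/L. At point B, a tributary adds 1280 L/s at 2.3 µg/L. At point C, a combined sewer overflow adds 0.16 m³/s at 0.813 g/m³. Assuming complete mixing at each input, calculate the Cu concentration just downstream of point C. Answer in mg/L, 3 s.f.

7.43 µg/L = 0.00743 mg/L.
254 L/s = 0.254 m³/s.
After input A: C = (4.03·0.00743 + 0.254·2.37) / 4.284 = 0.1475 mg/L.
1280 L/s = 1.28 m³/s.
2.3 µg/L = 0.0023 mg/L.
After input B: C = (4.284·0.1475 + 1.28·0.0023) / 5.564 = 0.1141 mg/L.
After input C: C = (5.564·0.1141 + 0.16·0.813) / 5.724 = 0.1336 mg/L.

0.134 mg/L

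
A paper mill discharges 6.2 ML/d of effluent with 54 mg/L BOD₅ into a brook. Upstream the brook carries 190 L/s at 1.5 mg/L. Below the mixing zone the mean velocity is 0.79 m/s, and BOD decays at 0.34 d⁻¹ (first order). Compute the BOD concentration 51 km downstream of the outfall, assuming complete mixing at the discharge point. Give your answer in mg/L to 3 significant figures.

6.2 ML/d = 0.07176 m³/s.
190 L/s = 0.19 m³/s.
After complete mixing, C₀ = (0.07176·54 + 0.19·1.5) / 0.2618 = 15.89 mg/L.
Travel time t = 5.1e+04 m / 0.79 m/s = 6.456e+04 s = 0.7472 d.
C = 15.89·exp(−0.34·0.7472) = 15.89·0.7757 = 12.33 mg/L.

12.3 mg/L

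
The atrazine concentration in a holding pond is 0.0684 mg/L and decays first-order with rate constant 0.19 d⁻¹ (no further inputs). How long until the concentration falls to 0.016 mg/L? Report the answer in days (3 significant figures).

t = ln(C₀/C)/k = ln(0.0684/0.016)/0.19 = 1.453/0.19 = 7.646 d.

7.65 d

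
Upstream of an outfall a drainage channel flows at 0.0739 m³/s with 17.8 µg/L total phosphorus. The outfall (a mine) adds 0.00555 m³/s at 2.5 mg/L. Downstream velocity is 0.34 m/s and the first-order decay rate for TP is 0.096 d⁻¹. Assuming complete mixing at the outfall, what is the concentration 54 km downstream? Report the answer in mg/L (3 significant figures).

0.160 mg/L

17.8 µg/L = 0.0178 mg/L.
After complete mixing, C₀ = (0.00555·2.5 + 0.0739·0.0178) / 0.07945 = 0.1912 mg/L.
Travel time t = 5.4e+04 m / 0.34 m/s = 1.588e+05 s = 1.838 d.
C = 0.1912·exp(−0.096·1.838) = 0.1912·0.8382 = 0.1603 mg/L.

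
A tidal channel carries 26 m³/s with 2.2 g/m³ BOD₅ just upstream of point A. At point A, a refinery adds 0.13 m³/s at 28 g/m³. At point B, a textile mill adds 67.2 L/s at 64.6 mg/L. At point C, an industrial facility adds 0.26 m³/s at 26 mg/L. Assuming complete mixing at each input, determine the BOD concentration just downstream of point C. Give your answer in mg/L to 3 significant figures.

After input A: C = (26·2.2 + 0.13·28) / 26.13 = 2.328 mg/L.
67.2 L/s = 0.0672 m³/s.
After input B: C = (26.13·2.328 + 0.0672·64.6) / 26.2 = 2.488 mg/L.
After input C: C = (26.2·2.488 + 0.26·26) / 26.46 = 2.719 mg/L.

2.72 mg/L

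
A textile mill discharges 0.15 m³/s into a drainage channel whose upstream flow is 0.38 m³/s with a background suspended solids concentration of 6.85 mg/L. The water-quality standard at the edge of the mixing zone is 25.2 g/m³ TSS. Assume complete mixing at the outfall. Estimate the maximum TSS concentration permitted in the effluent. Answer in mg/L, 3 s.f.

Mass balance: 25.2·0.53 = 0.15·Cₑ + 0.38·6.85.
Cₑ = (13.36 − 2.603) / 0.15 = 71.69 mg/L.

71.7 mg/L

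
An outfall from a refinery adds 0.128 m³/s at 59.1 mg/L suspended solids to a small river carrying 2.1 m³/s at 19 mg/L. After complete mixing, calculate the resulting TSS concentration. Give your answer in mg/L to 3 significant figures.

21.3 mg/L

Conservation of mass across the mixing zone: C = (0.128·59.1 + 2.1·19) / (0.128 + 2.1) = 47.46/2.228 = 21.3 mg/L.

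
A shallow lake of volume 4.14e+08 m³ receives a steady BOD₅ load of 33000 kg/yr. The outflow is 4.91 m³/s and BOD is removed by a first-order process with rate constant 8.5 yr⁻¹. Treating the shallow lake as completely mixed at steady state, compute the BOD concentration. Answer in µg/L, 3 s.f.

8.98 µg/L

Outflow Q = 4.91 m³/s × 3.156e+07 s/yr = 1.549e+08 m³/yr.
Steady-state CSTR mass balance: W = Q·C + k·V·C, so C = W/(Q + kV).
Q + kV = 1.549e+08 + 8.5·4.14e+08 = 3.674e+09 m³/yr.
C = 33000/3.674e+09 = 8.982e-06 kg/m³ = 0.008982 mg/L = 8.982 µg/L.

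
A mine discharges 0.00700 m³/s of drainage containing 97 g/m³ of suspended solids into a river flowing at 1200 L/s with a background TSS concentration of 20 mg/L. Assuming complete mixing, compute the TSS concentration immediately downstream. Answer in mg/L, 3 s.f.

1200 L/s = 1.2 m³/s.
Flow-weighted mixing gives C = (0.007·97 + 1.2·20) / (0.007 + 1.2) = 24.68/1.207 = 20.45 mg/L.

20.4 mg/L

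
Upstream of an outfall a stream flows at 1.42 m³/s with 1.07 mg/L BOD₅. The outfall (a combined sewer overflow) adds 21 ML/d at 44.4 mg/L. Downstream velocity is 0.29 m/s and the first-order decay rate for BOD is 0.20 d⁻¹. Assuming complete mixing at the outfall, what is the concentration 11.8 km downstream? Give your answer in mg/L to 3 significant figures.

21 ML/d = 0.2431 m³/s.
After complete mixing, C₀ = (0.2431·44.4 + 1.42·1.07) / 1.663 = 7.403 mg/L.
Travel time t = 1.18e+04 m / 0.29 m/s = 4.069e+04 s = 0.4709 d.
C = 7.403·exp(−0.20·0.4709) = 7.403·0.9101 = 6.737 mg/L.

6.74 mg/L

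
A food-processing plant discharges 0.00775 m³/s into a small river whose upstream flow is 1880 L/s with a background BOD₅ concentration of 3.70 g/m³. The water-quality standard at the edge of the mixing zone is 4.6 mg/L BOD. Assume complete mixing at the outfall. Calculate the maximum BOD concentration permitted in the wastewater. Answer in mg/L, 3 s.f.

223 mg/L

1880 L/s = 1.88 m³/s.
Mass balance: 4.6·1.888 = 0.00775·Cₑ + 1.88·3.7.
Cₑ = (8.684 − 6.956) / 0.00775 = 222.9 mg/L.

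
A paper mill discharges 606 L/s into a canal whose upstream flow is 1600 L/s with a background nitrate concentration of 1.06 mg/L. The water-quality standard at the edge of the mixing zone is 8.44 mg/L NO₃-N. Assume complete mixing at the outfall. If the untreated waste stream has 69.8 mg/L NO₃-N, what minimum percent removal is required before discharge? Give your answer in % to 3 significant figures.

60.0 %

606 L/s = 0.606 m³/s.
1600 L/s = 1.6 m³/s.
Mass balance: 8.44·2.206 = 0.606·Cₑ + 1.6·1.06.
Cₑ = (18.62 − 1.696) / 0.606 = 27.93 mg/L.
Required removal = 1 − 27.93/69.8 = 59.99 %.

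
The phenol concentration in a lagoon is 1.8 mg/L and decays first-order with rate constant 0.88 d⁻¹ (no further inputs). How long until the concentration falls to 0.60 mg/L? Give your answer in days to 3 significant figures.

t = ln(C₀/C)/k = ln(1.8/0.60)/0.88 = 1.099/0.88 = 1.248 d.

1.25 d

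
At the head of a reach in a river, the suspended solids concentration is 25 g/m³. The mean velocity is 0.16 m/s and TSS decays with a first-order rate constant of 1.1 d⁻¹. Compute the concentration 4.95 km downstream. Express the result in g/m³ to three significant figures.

Travel time t = 4.95 km / 0.16 m/s = 4950/0.16 = 3.094e+04 s = 0.3581 d.
First-order decay: C = 25·exp(−1.1·0.3581) = 25·0.6744 = 16.86 g/m³.

16.9 g/m³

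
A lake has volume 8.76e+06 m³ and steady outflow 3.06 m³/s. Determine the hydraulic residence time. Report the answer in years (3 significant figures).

Q = 3.06 m³/s × 3.156e+07 s/yr = 9.657e+07 m³/yr.
Hydraulic residence time τ = V/Q = 8.76e+06/9.657e+07 = 0.09071 yr.

0.0907 yr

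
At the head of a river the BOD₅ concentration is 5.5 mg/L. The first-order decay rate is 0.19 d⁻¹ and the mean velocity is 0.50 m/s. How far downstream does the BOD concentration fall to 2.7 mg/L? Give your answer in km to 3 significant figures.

162 km

From C = C₀·e^(−kt), t = ln(C₀/C)/k = ln(5.5/2.7)/0.19 = 0.7115/0.19 = 3.745 d.
Distance = v·t = 0.50 m/s × 3.235e+05 s = 1.618e+05 m = 161.8 km.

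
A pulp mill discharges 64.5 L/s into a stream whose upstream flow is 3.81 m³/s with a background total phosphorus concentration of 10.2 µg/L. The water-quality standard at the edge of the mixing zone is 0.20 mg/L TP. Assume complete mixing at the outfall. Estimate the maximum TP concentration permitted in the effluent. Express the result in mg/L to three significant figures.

64.5 L/s = 0.0645 m³/s.
10.2 µg/L = 0.0102 mg/L.
Mass balance: 0.2·3.875 = 0.0645·Cₑ + 3.81·0.0102.
Cₑ = (0.7749 − 0.03886) / 0.0645 = 11.41 mg/L.

11.4 mg/L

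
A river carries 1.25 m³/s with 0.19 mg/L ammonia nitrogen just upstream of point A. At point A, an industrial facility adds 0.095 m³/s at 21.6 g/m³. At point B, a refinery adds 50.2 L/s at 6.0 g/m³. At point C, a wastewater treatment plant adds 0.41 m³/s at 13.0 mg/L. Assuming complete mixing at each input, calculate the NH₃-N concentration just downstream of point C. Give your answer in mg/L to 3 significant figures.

4.39 mg/L

After input A: C = (1.25·0.19 + 0.095·21.6) / 1.345 = 1.702 mg/L.
50.2 L/s = 0.0502 m³/s.
After input B: C = (1.345·1.702 + 0.0502·6) / 1.395 = 1.857 mg/L.
After input C: C = (1.395·1.857 + 0.41·13) / 1.805 = 4.388 mg/L.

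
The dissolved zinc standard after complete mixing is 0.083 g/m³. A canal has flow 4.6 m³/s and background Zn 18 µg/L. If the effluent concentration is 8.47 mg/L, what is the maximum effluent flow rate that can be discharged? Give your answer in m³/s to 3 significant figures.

0.0357 m³/s

18 µg/L = 0.018 mg/L.
Mass balance at complete mixing: C_std·(Q_w + Q_r) = Q_w·C_e + Q_r·C_b.
Rearranging, Q_w = Q_r·(C_std − C_b)/(C_e − C_std) = 4.6·(0.083 − 0.018) / (8.47 − 0.083) = 0.03565 m³/s.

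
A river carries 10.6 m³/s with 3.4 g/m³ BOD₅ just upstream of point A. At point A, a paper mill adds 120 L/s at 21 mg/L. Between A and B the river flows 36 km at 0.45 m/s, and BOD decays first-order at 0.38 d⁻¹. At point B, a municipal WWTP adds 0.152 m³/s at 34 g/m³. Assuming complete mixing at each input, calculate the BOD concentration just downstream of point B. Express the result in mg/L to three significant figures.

120 L/s = 0.12 m³/s.
After input A: C = (10.6·3.4 + 0.12·21) / 10.72 = 3.597 mg/L.
Over the 36 km reach to input B (t = 8e+04 s = 0.9259 d), decay gives C = 3.597·exp(−0.38·0.9259) = 2.53 mg/L.
After input B: C = (10.72·2.53 + 0.152·34) / 10.87 = 2.97 mg/L.

2.97 mg/L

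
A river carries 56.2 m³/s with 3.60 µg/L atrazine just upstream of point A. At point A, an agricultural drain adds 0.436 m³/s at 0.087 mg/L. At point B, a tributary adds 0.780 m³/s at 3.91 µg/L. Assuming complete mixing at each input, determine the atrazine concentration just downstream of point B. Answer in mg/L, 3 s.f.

3.60 µg/L = 0.0036 mg/L.
After input A: C = (56.2·0.0036 + 0.436·0.087) / 56.64 = 0.004242 mg/L.
3.91 µg/L = 0.00391 mg/L.
After input B: C = (56.64·0.004242 + 0.78·0.00391) / 57.42 = 0.004238 mg/L.

0.00424 mg/L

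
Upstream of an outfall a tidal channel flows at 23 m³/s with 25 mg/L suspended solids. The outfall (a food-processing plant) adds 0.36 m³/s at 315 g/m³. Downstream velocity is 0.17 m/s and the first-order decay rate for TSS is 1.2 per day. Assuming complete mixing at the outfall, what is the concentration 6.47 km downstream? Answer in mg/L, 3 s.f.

After complete mixing, C₀ = (0.36·315 + 23·25) / 23.36 = 29.47 mg/L.
Travel time t = 6470 m / 0.17 m/s = 3.806e+04 s = 0.4405 d.
C = 29.47·exp(−1.2·0.4405) = 29.47·0.5894 = 17.37 mg/L.

17.4 mg/L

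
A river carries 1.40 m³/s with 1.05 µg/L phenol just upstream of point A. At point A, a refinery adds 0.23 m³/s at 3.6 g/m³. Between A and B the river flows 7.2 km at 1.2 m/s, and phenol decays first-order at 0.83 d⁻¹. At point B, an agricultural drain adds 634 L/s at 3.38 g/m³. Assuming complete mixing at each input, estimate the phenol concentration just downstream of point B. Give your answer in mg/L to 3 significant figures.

1.05 µg/L = 0.00105 mg/L.
After input A: C = (1.4·0.00105 + 0.23·3.6) / 1.63 = 0.5089 mg/L.
Over the 7.2 km reach to input B (t = 6000 s = 0.06944 d), decay gives C = 0.5089·exp(−0.83·0.06944) = 0.4804 mg/L.
634 L/s = 0.634 m³/s.
After input B: C = (1.63·0.4804 + 0.634·3.38) / 2.264 = 1.292 mg/L.

1.29 mg/L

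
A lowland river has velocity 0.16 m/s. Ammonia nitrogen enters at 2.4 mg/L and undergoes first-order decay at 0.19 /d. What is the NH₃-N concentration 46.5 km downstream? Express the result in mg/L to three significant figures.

1.27 mg/L

Travel time t = 46.5 km / 0.16 m/s = 4.65e+04/0.16 = 2.906e+05 s = 3.364 d.
First-order decay: C = 2.4·exp(−0.19·3.364) = 2.4·0.5278 = 1.267 mg/L.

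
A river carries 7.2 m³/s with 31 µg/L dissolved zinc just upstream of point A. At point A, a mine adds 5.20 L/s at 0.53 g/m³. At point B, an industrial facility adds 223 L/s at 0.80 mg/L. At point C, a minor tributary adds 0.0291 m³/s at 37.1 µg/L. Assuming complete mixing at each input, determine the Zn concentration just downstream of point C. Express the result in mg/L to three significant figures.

31 µg/L = 0.031 mg/L.
5.20 L/s = 0.0052 m³/s.
After input A: C = (7.2·0.031 + 0.0052·0.53) / 7.205 = 0.03136 mg/L.
223 L/s = 0.223 m³/s.
After input B: C = (7.205·0.03136 + 0.223·0.8) / 7.428 = 0.05444 mg/L.
37.1 µg/L = 0.0371 mg/L.
After input C: C = (7.428·0.05444 + 0.0291·0.0371) / 7.457 = 0.05437 mg/L.

0.0544 mg/L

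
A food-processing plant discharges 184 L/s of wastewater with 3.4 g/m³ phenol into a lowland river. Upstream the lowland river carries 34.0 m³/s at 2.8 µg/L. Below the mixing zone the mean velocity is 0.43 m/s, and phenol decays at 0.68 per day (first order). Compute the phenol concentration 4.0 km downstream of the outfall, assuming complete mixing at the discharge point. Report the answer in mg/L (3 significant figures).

0.0196 mg/L

184 L/s = 0.184 m³/s.
2.8 µg/L = 0.0028 mg/L.
After complete mixing, C₀ = (0.184·3.4 + 34·0.0028) / 34.18 = 0.02109 mg/L.
Travel time t = 4000 m / 0.43 m/s = 9302 s = 0.1077 d.
C = 0.02109·exp(−0.68·0.1077) = 0.02109·0.9294 = 0.0196 mg/L.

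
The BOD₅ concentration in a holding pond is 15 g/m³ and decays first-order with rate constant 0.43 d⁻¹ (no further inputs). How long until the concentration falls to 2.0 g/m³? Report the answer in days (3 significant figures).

t = ln(C₀/C)/k = ln(15/2.0)/0.43 = 2.015/0.43 = 4.686 d.

4.69 d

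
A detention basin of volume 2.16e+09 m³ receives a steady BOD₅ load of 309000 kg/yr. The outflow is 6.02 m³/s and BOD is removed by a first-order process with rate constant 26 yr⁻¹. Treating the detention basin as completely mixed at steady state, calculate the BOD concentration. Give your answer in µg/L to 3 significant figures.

Outflow Q = 6.02 m³/s × 3.156e+07 s/yr = 1.9e+08 m³/yr.
Steady-state CSTR mass balance: W = Q·C + k·V·C, so C = W/(Q + kV).
Q + kV = 1.9e+08 + 26·2.16e+09 = 5.635e+10 m³/yr.
C = 309000/5.635e+10 = 5.484e-06 kg/m³ = 0.005484 mg/L = 5.484 µg/L.

5.48 µg/L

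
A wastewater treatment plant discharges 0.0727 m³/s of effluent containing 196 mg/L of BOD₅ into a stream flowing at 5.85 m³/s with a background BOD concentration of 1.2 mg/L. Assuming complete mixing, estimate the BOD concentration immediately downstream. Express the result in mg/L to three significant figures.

Conservation of mass across the mixing zone: C = (0.0727·196 + 5.85·1.2) / (0.0727 + 5.85) = 21.27/5.923 = 3.591 mg/L.

3.59 mg/L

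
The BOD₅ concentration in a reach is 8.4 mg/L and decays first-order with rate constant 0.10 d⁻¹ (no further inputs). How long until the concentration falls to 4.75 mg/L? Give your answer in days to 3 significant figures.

t = ln(C₀/C)/k = ln(8.4/4.75)/0.10 = 0.5701/0.10 = 5.701 d.

5.70 d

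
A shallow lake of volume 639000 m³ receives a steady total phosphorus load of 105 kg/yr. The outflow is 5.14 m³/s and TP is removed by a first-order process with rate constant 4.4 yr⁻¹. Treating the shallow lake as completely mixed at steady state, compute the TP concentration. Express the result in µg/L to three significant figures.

0.636 µg/L

Outflow Q = 5.14 m³/s × 3.156e+07 s/yr = 1.622e+08 m³/yr.
Steady-state CSTR mass balance: W = Q·C + k·V·C, so C = W/(Q + kV).
Q + kV = 1.622e+08 + 4.4·639000 = 1.65e+08 m³/yr.
C = 105/1.65e+08 = 6.363e-07 kg/m³ = 0.0006363 mg/L = 0.6363 µg/L.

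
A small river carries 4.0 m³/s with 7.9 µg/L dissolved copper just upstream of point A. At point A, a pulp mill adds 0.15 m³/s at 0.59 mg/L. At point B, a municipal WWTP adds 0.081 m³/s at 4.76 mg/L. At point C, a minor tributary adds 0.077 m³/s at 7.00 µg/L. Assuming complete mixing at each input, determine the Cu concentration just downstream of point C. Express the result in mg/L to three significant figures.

7.9 µg/L = 0.0079 mg/L.
After input A: C = (4·0.0079 + 0.15·0.59) / 4.15 = 0.02894 mg/L.
After input B: C = (4.15·0.02894 + 0.081·4.76) / 4.231 = 0.1195 mg/L.
7.00 µg/L = 0.007 mg/L.
After input C: C = (4.231·0.1195 + 0.077·0.007) / 4.308 = 0.1175 mg/L.

0.118 mg/L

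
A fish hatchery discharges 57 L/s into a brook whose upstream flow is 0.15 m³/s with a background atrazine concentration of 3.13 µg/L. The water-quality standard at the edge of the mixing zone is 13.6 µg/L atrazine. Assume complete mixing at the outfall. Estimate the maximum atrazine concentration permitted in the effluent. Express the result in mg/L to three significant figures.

0.0412 mg/L

57 L/s = 0.057 m³/s.
3.13 µg/L = 0.00313 mg/L.
13.6 µg/L = 0.0136 mg/L.
Mass balance: 0.0136·0.207 = 0.057·Cₑ + 0.15·0.00313.
Cₑ = (0.002815 − 0.0004695) / 0.057 = 0.04115 mg/L.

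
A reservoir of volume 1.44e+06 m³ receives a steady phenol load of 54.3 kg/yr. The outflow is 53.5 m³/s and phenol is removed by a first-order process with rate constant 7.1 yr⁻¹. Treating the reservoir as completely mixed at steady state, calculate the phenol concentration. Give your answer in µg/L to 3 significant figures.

0.0320 µg/L

Outflow Q = 53.5 m³/s × 3.156e+07 s/yr = 1.688e+09 m³/yr.
Steady-state CSTR mass balance: W = Q·C + k·V·C, so C = W/(Q + kV).
Q + kV = 1.688e+09 + 7.1·1.44e+06 = 1.699e+09 m³/yr.
C = 54.3/1.699e+09 = 3.197e-08 kg/m³ = 3.197e-05 mg/L = 0.03197 µg/L.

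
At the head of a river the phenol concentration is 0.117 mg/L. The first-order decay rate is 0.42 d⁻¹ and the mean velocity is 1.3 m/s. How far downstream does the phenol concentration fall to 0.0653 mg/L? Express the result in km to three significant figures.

156 km

From C = C₀·e^(−kt), t = ln(C₀/C)/k = ln(0.117/0.0653)/0.42 = 0.5832/0.42 = 1.389 d.
Distance = v·t = 1.3 m/s × 1.2e+05 s = 1.56e+05 m = 156 km.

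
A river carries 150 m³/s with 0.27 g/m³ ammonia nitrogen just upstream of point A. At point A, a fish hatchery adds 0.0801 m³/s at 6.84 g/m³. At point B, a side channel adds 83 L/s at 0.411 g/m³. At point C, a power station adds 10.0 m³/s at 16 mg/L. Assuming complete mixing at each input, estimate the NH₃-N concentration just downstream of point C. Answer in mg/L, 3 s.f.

After input A: C = (150·0.27 + 0.0801·6.84) / 150.1 = 0.2735 mg/L.
83 L/s = 0.083 m³/s.
After input B: C = (150.1·0.2735 + 0.083·0.411) / 150.2 = 0.2736 mg/L.
After input C: C = (150.2·0.2736 + 10·16) / 160.2 = 1.255 mg/L.

1.26 mg/L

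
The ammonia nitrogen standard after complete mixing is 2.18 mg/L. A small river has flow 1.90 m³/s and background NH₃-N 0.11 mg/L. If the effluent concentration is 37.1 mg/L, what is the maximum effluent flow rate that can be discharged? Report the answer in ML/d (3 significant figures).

Mass balance at complete mixing: C_std·(Q_w + Q_r) = Q_w·C_e + Q_r·C_b.
Rearranging, Q_w = Q_r·(C_std − C_b)/(C_e − C_std) = 1.90·(2.18 − 0.11) / (37.1 − 2.18) = 0.1126 m³/s.
= 9.731 ML/d.

9.73 ML/d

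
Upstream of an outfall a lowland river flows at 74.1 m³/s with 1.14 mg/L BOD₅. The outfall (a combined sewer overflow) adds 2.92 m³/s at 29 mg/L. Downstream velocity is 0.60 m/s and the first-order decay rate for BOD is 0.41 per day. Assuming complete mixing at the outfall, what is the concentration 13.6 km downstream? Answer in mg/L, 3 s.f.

1.97 mg/L

After complete mixing, C₀ = (2.92·29 + 74.1·1.14) / 77.02 = 2.196 mg/L.
Travel time t = 1.36e+04 m / 0.60 m/s = 2.267e+04 s = 0.2623 d.
C = 2.196·exp(−0.41·0.2623) = 2.196·0.898 = 1.972 mg/L.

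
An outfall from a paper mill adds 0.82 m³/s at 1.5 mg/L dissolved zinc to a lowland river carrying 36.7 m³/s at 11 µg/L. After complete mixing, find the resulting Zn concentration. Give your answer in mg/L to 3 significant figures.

0.0435 mg/L

11 µg/L = 0.011 mg/L.
Conservation of mass across the mixing zone: C = (0.82·1.5 + 36.7·0.011) / (0.82 + 36.7) = 1.634/37.52 = 0.04354 mg/L.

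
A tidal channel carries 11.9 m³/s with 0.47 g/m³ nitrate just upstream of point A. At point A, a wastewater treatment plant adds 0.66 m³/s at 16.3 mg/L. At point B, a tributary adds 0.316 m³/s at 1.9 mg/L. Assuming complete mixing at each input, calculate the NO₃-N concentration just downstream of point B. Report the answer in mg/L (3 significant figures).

1.32 mg/L

After input A: C = (11.9·0.47 + 0.66·16.3) / 12.56 = 1.302 mg/L.
After input B: C = (12.56·1.302 + 0.316·1.9) / 12.88 = 1.317 mg/L.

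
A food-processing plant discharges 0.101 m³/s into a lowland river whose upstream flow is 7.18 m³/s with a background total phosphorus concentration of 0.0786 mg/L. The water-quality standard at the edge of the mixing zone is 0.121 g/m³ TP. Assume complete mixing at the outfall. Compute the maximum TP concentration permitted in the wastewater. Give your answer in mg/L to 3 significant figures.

Mass balance: 0.121·7.281 = 0.101·Cₑ + 7.18·0.0786.
Cₑ = (0.881 − 0.5643) / 0.101 = 3.135 mg/L.

3.14 mg/L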